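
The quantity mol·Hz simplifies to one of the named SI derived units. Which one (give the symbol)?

Hz = 1/s = s⁻¹ (frequency is cycles per second).
Combining: mol·Hz = mol · s⁻¹ = s⁻¹·mol.
s⁻¹·mol is the base-SI form of the katal.

kat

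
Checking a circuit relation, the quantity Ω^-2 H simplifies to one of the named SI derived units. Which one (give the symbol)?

Ω = V/A (resistance = voltage per current),
    = kg·m²·s⁻³·A⁻².
So Ω⁻² = kg⁻²·m⁻⁴·s⁶·A⁴.
H = Wb/A (inductance = flux per current),
    = kg·m²·s⁻²·A⁻².
Combining: Ω⁻²·H = (kg⁻²·m⁻⁴·s⁶·A⁴) · (kg·m²·s⁻²·A⁻²) = kg⁻¹·m⁻²·s⁴·A².
kg⁻¹·m⁻²·s⁴·A² is the base-SI form of the farad.

F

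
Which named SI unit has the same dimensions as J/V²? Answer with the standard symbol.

F

V = W/A (potential = power per current),
    = kg·m²·s⁻³·A⁻¹.
So V⁻² = kg⁻²·m⁻⁴·s⁶·A².
J = N·m (work = force × distance),
    = kg·m²·s⁻².
Combining: V⁻²·J = (kg⁻²·m⁻⁴·s⁶·A²) · (kg·m²·s⁻²) = kg⁻¹·m⁻²·s⁴·A².
kg⁻¹·m⁻²·s⁴·A² is the base-SI form of the farad.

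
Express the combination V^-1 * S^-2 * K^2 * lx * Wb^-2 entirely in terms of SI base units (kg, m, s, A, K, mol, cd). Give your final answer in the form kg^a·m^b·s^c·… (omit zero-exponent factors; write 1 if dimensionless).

V = kg·m²·s⁻³·A⁻¹.
So V⁻¹ = kg⁻¹·m⁻²·s³·A.
S = kg⁻¹·m⁻²·s³·A².
So S⁻² = kg²·m⁴·s⁻⁶·A⁻⁴.
lx = m⁻²·cd.
Wb = kg·m²·s⁻²·A⁻¹.
So Wb⁻² = kg⁻²·m⁻⁴·s⁴·A².
Combining: V⁻¹·S⁻²·K²·lx·Wb⁻² = (kg⁻¹·m⁻²·s³·A) · (kg²·m⁴·s⁻⁶·A⁻⁴) · K² · (m⁻²·cd) · (kg⁻²·m⁻⁴·s⁴·A²) = kg⁻¹·m⁻⁴·s·A⁻¹·K²·cd.

kg⁻¹·m⁻⁴·s·A⁻¹·K²·cd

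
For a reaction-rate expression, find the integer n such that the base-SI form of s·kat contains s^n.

kat = s⁻¹·mol.
Combining: s·kat = s · (s⁻¹·mol) = mol.
The exponent of s is 0.

0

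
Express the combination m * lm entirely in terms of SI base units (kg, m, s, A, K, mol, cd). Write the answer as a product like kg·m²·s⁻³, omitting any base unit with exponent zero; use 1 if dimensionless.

lm = cd.
Combining: m·lm = m · cd = m·cd.

m·cd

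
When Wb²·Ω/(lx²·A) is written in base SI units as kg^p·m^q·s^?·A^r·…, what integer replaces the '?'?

Wb = V·s (flux: a volt is a weber per second),
    = kg·m²·s⁻²·A⁻¹.
So Wb² = kg²·m⁴·s⁻⁴·A⁻².
lx = lm/m² (illuminance = luminous flux per area),
    = m⁻²·cd.
So lx⁻² = m⁴·cd⁻².
Ω = V/A (resistance = voltage per current),
    = kg·m²·s⁻³·A⁻².
Combining: Wb²·lx⁻²·Ω·A⁻¹ = (kg²·m⁴·s⁻⁴·A⁻²) · (m⁴·cd⁻²) · (kg·m²·s⁻³·A⁻²) · A⁻¹ = kg³·m¹⁰·s⁻⁷·A⁻⁵·cd⁻².
The exponent of s is -7.

-7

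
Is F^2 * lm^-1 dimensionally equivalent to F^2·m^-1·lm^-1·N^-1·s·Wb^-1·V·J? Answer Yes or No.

Yes

Left side:
  F = C/V (capacitance = charge per voltage),
      = A·s/(kg·m²·s⁻³·A⁻¹) (substituting C and V),
      = kg⁻¹·m⁻²·s⁴·A².
  So F² = kg⁻²·m⁻⁴·s⁸·A⁴.
  lm = cd·sr = cd (luminous flux; sr is dimensionless).
  So lm⁻¹ = cd⁻¹.
  Combining: F²·lm⁻¹ = (kg⁻²·m⁻⁴·s⁸·A⁴) · cd⁻¹ = kg⁻²·m⁻⁴·s⁸·A⁴·cd⁻¹.
Right side:
  F = kg⁻¹·m⁻²·s⁴·A².
  So F² = kg⁻²·m⁻⁴·s⁸·A⁴.
  lm = cd.
  So lm⁻¹ = cd⁻¹.
  N = kg·m·s⁻².
  So N⁻¹ = kg⁻¹·m⁻¹·s².
  Wb = kg·m²·s⁻²·A⁻¹.
  So Wb⁻¹ = kg⁻¹·m⁻²·s²·A.
  V = kg·m²·s⁻³·A⁻¹.
  J = kg·m²·s⁻².
  Combining: F²·m⁻¹·lm⁻¹·N⁻¹·s·Wb⁻¹·V·J = (kg⁻²·m⁻⁴·s⁸·A⁴) · m⁻¹ · cd⁻¹ · (kg⁻¹·m⁻¹·s²) · s · (kg⁻¹·m⁻²·s²·A) · (kg·m²·s⁻³·A⁻¹) · (kg·m²·s⁻²) = kg⁻²·m⁻⁴·s⁸·A⁴·cd⁻¹.
Both reduce to kg⁻²·m⁻⁴·s⁸·A⁴·cd⁻¹.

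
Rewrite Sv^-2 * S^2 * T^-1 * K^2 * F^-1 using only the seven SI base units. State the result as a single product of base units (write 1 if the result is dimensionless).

Sv = m²·s⁻².
So Sv⁻² = m⁻⁴·s⁴.
S = kg⁻¹·m⁻²·s³·A².
So S² = kg⁻²·m⁻⁴·s⁶·A⁴.
T = kg·s⁻²·A⁻¹.
So T⁻¹ = kg⁻¹·s²·A.
F = kg⁻¹·m⁻²·s⁴·A².
So F⁻¹ = kg·m²·s⁻⁴·A⁻².
Combining: Sv⁻²·S²·T⁻¹·K²·F⁻¹ = (m⁻⁴·s⁴) · (kg⁻²·m⁻⁴·s⁶·A⁴) · (kg⁻¹·s²·A) · K² · (kg·m²·s⁻⁴·A⁻²) = kg⁻²·m⁻⁶·s⁸·A³·K².

kg⁻²·m⁻⁶·s⁸·A³·K²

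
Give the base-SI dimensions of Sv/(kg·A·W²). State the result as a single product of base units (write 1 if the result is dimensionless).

Sv = J/kg (equivalent dose = energy per mass),
    = m²·s⁻².
W = J/s (power = energy per time),
    = kg·m²·s⁻³.
So W⁻² = kg⁻²·m⁻⁴·s⁶.
Combining: kg⁻¹·Sv·A⁻¹·W⁻² = kg⁻¹ · (m²·s⁻²) · A⁻¹ · (kg⁻²·m⁻⁴·s⁶) = kg⁻³·m⁻²·s⁴·A⁻¹.

kg⁻³·m⁻²·s⁴·A⁻¹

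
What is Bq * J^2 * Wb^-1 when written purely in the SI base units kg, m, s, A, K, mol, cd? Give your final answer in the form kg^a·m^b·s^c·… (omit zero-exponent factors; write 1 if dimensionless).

Bq = 1/s = s⁻¹ (activity is decays per second).
J = N·m (work = force × distance),
    = kg·m²·s⁻².
So J² = kg²·m⁴·s⁻⁴.
Wb = V·s (flux: a volt is a weber per second),
    = kg·m²·s⁻²·A⁻¹.
So Wb⁻¹ = kg⁻¹·m⁻²·s²·A.
Combining: Bq·J²·Wb⁻¹ = s⁻¹ · (kg²·m⁴·s⁻⁴) · (kg⁻¹·m⁻²·s²·A) = kg·m²·s⁻³·A.

kg·m²·s⁻³·A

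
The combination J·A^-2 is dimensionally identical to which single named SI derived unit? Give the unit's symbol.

H

J = N·m (work = force × distance),
    = kg·m²·s⁻².
Combining: J·A⁻² = (kg·m²·s⁻²) · A⁻² = kg·m²·s⁻²·A⁻².
kg·m²·s⁻²·A⁻² is the base-SI form of the henry.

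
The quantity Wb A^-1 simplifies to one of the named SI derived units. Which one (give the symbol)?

H

Wb = V·s (flux: a volt is a weber per second),
    = kg·m²·s⁻²·A⁻¹.
Combining: Wb·A⁻¹ = (kg·m²·s⁻²·A⁻¹) · A⁻¹ = kg·m²·s⁻²·A⁻².
kg·m²·s⁻²·A⁻² is the base-SI form of the henry.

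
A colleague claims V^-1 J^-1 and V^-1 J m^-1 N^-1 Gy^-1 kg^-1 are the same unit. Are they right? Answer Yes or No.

Yes

Left side:
  V = W/A (potential = power per current),
      = kg·m²·s⁻³·A⁻¹.
  So V⁻¹ = kg⁻¹·m⁻²·s³·A.
  J = N·m (work = force × distance),
      = kg·m²·s⁻².
  So J⁻¹ = kg⁻¹·m⁻²·s².
  Combining: V⁻¹·J⁻¹ = (kg⁻¹·m⁻²·s³·A) · (kg⁻¹·m⁻²·s²) = kg⁻²·m⁻⁴·s⁵·A.
Right side:
  V = kg·m²·s⁻³·A⁻¹.
  So V⁻¹ = kg⁻¹·m⁻²·s³·A.
  J = kg·m²·s⁻².
  N = kg·m·s⁻².
  So N⁻¹ = kg⁻¹·m⁻¹·s².
  Gy = m²·s⁻².
  So Gy⁻¹ = m⁻²·s².
  Combining: V⁻¹·J·m⁻¹·N⁻¹·Gy⁻¹·kg⁻¹ = (kg⁻¹·m⁻²·s³·A) · (kg·m²·s⁻²) · m⁻¹ · (kg⁻¹·m⁻¹·s²) · (m⁻²·s²) · kg⁻¹ = kg⁻²·m⁻⁴·s⁵·A.
Both reduce to kg⁻²·m⁻⁴·s⁵·A.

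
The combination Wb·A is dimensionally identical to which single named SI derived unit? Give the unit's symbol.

J

Wb = V·s (flux: a volt is a weber per second),
    = kg·m²·s⁻²·A⁻¹.
Combining: Wb·A = (kg·m²·s⁻²·A⁻¹) · A = kg·m²·s⁻².
kg·m²·s⁻² is the base-SI form of the joule.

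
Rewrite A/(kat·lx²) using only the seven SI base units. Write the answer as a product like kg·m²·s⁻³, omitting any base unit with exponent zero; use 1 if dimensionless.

kat = s⁻¹·mol.
So kat⁻¹ = s·mol⁻¹.
lx = m⁻²·cd.
So lx⁻² = m⁴·cd⁻².
Combining: kat⁻¹·A·lx⁻² = (s·mol⁻¹) · A · (m⁴·cd⁻²) = m⁴·s·A·mol⁻¹·cd⁻².

m⁴·s·A·mol⁻¹·cd⁻²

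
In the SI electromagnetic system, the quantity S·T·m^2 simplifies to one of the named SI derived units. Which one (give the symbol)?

C

S = 1/Ω (conductance is reciprocal resistance),
    = kg⁻¹·m⁻²·s³·A².
T = Wb/m² (flux density = flux per area),
    = kg·s⁻²·A⁻¹.
Combining: S·T·m² = (kg⁻¹·m⁻²·s³·A²) · (kg·s⁻²·A⁻¹) · m² = s·A.
s·A is the base-SI form of the coulomb.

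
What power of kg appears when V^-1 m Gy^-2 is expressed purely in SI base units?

-1

V = kg·m²·s⁻³·A⁻¹.
So V⁻¹ = kg⁻¹·m⁻²·s³·A.
Gy = m²·s⁻².
So Gy⁻² = m⁻⁴·s⁴.
Combining: V⁻¹·m·Gy⁻² = (kg⁻¹·m⁻²·s³·A) · m · (m⁻⁴·s⁴) = kg⁻¹·m⁻⁵·s⁷·A.
The exponent of kg is -1.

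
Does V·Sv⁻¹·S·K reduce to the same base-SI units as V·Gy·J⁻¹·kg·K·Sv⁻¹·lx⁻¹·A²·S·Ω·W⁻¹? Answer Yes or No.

No

Left side:
  V = W/A (potential = power per current),
      = kg·m²·s⁻³·A⁻¹.
  Sv = J/kg (equivalent dose = energy per mass),
      = m²·s⁻².
  So Sv⁻¹ = m⁻²·s².
  S = 1/Ω (conductance is reciprocal resistance),
      = kg⁻¹·m⁻²·s³·A².
  Combining: V·Sv⁻¹·S·K = (kg·m²·s⁻³·A⁻¹) · (m⁻²·s²) · (kg⁻¹·m⁻²·s³·A²) · K = m⁻²·s²·A·K.
Right side:
  V = kg·m²·s⁻³·A⁻¹.
  Gy = m²·s⁻².
  J = kg·m²·s⁻².
  So J⁻¹ = kg⁻¹·m⁻²·s².
  Sv = m²·s⁻².
  So Sv⁻¹ = m⁻²·s².
  lx = m⁻²·cd.
  So lx⁻¹ = m²·cd⁻¹.
  S = kg⁻¹·m⁻²·s³·A².
  Ω = kg·m²·s⁻³·A⁻².
  W = kg·m²·s⁻³.
  So W⁻¹ = kg⁻¹·m⁻²·s³.
  Combining: V·Gy·J⁻¹·kg·K·Sv⁻¹·lx⁻¹·A²·S·Ω·W⁻¹ = (kg·m²·s⁻³·A⁻¹) · (m²·s⁻²) · (kg⁻¹·m⁻²·s²) · kg · K · (m⁻²·s²) · (m²·cd⁻¹) · A² · (kg⁻¹·m⁻²·s³·A²) · (kg·m²·s⁻³·A⁻²) · (kg⁻¹·m⁻²·s³) = s²·A·K·cd⁻¹.
Left is m⁻²·s²·A·K; right is s²·A·K·cd⁻¹ — different.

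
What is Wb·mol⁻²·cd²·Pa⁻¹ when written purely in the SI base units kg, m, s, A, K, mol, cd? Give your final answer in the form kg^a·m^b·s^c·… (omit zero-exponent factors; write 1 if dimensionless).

m³·A⁻¹·mol⁻²·cd²

Wb = V·s (flux: a volt is a weber per second),
    = kg·m²·s⁻²·A⁻¹.
Pa = N/m² (pressure = force per area),
    = kg·m⁻¹·s⁻².
So Pa⁻¹ = kg⁻¹·m·s².
Combining: Wb·mol⁻²·cd²·Pa⁻¹ = (kg·m²·s⁻²·A⁻¹) · mol⁻² · cd² · (kg⁻¹·m·s²) = m³·A⁻¹·mol⁻²·cd².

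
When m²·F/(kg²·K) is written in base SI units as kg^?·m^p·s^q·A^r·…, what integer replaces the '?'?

-3

F = C/V (capacitance = charge per voltage),
    = A·s/(kg·m²·s⁻³·A⁻¹) (substituting C and V),
    = kg⁻¹·m⁻²·s⁴·A².
Combining: m²·F·kg⁻²·K⁻¹ = m² · (kg⁻¹·m⁻²·s⁴·A²) · kg⁻² · K⁻¹ = kg⁻³·s⁴·A²·K⁻¹.
The exponent of kg is -3.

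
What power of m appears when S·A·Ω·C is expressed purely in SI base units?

0

S = 1/Ω (conductance is reciprocal resistance),
    = kg⁻¹·m⁻²·s³·A².
Ω = V/A (resistance = voltage per current),
    = kg·m²·s⁻³·A⁻².
C = A·s = s·A (charge = current × time).
Combining: S·A·Ω·C = (kg⁻¹·m⁻²·s³·A²) · A · (kg·m²·s⁻³·A⁻²) · (s·A) = s·A².
The exponent of m is 0.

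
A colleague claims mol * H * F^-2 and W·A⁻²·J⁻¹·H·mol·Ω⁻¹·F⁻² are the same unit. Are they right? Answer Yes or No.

No

Left side:
  H = Wb/A (inductance = flux per current),
      = kg·m²·s⁻²·A⁻².
  F = C/V (capacitance = charge per voltage),
      = A·s/(kg·m²·s⁻³·A⁻¹) (substituting C and V),
      = kg⁻¹·m⁻²·s⁴·A².
  So F⁻² = kg²·m⁴·s⁻⁸·A⁻⁴.
  Combining: mol·H·F⁻² = mol · (kg·m²·s⁻²·A⁻²) · (kg²·m⁴·s⁻⁸·A⁻⁴) = kg³·m⁶·s⁻¹⁰·A⁻⁶·mol.
Right side:
  W = J/s (power = energy per time),
      = kg·m²·s⁻³.
  J = N·m (work = force × distance),
      = kg·m²·s⁻².
  So J⁻¹ = kg⁻¹·m⁻²·s².
  H = Wb/A (inductance = flux per current),
      = kg·m²·s⁻²·A⁻².
  Ω = V/A (resistance = voltage per current),
      = kg·m²·s⁻³·A⁻².
  So Ω⁻¹ = kg⁻¹·m⁻²·s³·A².
  F = C/V (capacitance = charge per voltage),
      = A·s/(kg·m²·s⁻³·A⁻¹) (substituting C and V),
      = kg⁻¹·m⁻²·s⁴·A².
  So F⁻² = kg²·m⁴·s⁻⁸·A⁻⁴.
  Combining: W·A⁻²·J⁻¹·H·mol·Ω⁻¹·F⁻² = (kg·m²·s⁻³) · A⁻² · (kg⁻¹·m⁻²·s²) · (kg·m²·s⁻²·A⁻²) · mol · (kg⁻¹·m⁻²·s³·A²) · (kg²·m⁴·s⁻⁸·A⁻⁴) = kg²·m⁴·s⁻⁸·A⁻⁶·mol.
Left is kg³·m⁶·s⁻¹⁰·A⁻⁶·mol; right is kg²·m⁴·s⁻⁸·A⁻⁶·mol — different.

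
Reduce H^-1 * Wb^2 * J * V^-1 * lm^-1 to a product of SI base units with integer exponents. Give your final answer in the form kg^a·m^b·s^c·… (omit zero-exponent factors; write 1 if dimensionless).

kg·m²·s⁻¹·A·cd⁻¹

H = Wb/A (inductance = flux per current),
    = kg·m²·s⁻²·A⁻².
So H⁻¹ = kg⁻¹·m⁻²·s²·A².
Wb = V·s (flux: a volt is a weber per second),
    = kg·m²·s⁻²·A⁻¹.
So Wb² = kg²·m⁴·s⁻⁴·A⁻².
J = N·m (work = force × distance),
    = kg·m²·s⁻².
V = W/A (potential = power per current),
    = kg·m²·s⁻³·A⁻¹.
So V⁻¹ = kg⁻¹·m⁻²·s³·A.
lm = cd·sr = cd (luminous flux; sr is dimensionless).
So lm⁻¹ = cd⁻¹.
Combining: H⁻¹·Wb²·J·V⁻¹·lm⁻¹ = (kg⁻¹·m⁻²·s²·A²) · (kg²·m⁴·s⁻⁴·A⁻²) · (kg·m²·s⁻²) · (kg⁻¹·m⁻²·s³·A) · cd⁻¹ = kg·m²·s⁻¹·A·cd⁻¹.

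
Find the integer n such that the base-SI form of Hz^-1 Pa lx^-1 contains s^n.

-1

Hz = 1/s = s⁻¹ (frequency is cycles per second).
So Hz⁻¹ = s.
Pa = N/m² (pressure = force per area),
    = kg·m⁻¹·s⁻².
lx = lm/m² (illuminance = luminous flux per area),
    = m⁻²·cd.
So lx⁻¹ = m²·cd⁻¹.
Combining: Hz⁻¹·Pa·lx⁻¹ = s · (kg·m⁻¹·s⁻²) · (m²·cd⁻¹) = kg·m·s⁻¹·cd⁻¹.
The exponent of s is -1.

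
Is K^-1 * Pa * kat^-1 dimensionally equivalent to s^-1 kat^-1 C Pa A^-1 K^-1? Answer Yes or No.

Left side:
  Pa = kg·m⁻¹·s⁻².
  kat = s⁻¹·mol.
  So kat⁻¹ = s·mol⁻¹.
  Combining: K⁻¹·Pa·kat⁻¹ = K⁻¹ · (kg·m⁻¹·s⁻²) · (s·mol⁻¹) = kg·m⁻¹·s⁻¹·K⁻¹·mol⁻¹.
Right side:
  kat = mol/s = s⁻¹·mol (catalytic activity).
  So kat⁻¹ = s·mol⁻¹.
  C = A·s = s·A (charge = current × time).
  Pa = N/m² (pressure = force per area),
      = kg·m⁻¹·s⁻².
  Combining: s⁻¹·kat⁻¹·C·Pa·A⁻¹·K⁻¹ = s⁻¹ · (s·mol⁻¹) · (s·A) · (kg·m⁻¹·s⁻²) · A⁻¹ · K⁻¹ = kg·m⁻¹·s⁻¹·K⁻¹·mol⁻¹.
Both reduce to kg·m⁻¹·s⁻¹·K⁻¹·mol⁻¹.

Yes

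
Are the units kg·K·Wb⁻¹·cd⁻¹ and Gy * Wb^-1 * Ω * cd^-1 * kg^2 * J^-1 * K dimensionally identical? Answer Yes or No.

No

Left side:
  Wb = V·s (flux: a volt is a weber per second),
      = kg·m²·s⁻²·A⁻¹.
  So Wb⁻¹ = kg⁻¹·m⁻²·s²·A.
  Combining: kg·K·Wb⁻¹·cd⁻¹ = kg · K · (kg⁻¹·m⁻²·s²·A) · cd⁻¹ = m⁻²·s²·A·K·cd⁻¹.
Right side:
  Gy = J/kg (absorbed dose = energy per mass),
      = m²·s⁻².
  Wb = V·s (flux: a volt is a weber per second),
      = kg·m²·s⁻²·A⁻¹.
  So Wb⁻¹ = kg⁻¹·m⁻²·s²·A.
  Ω = V/A (resistance = voltage per current),
      = kg·m²·s⁻³·A⁻².
  J = N·m (work = force × distance),
      = kg·m²·s⁻².
  So J⁻¹ = kg⁻¹·m⁻²·s².
  Combining: Gy·Wb⁻¹·Ω·cd⁻¹·kg²·J⁻¹·K = (m²·s⁻²) · (kg⁻¹·m⁻²·s²·A) · (kg·m²·s⁻³·A⁻²) · cd⁻¹ · kg² · (kg⁻¹·m⁻²·s²) · K = kg·s⁻¹·A⁻¹·K·cd⁻¹.
Left is m⁻²·s²·A·K·cd⁻¹; right is kg·s⁻¹·A⁻¹·K·cd⁻¹ — different.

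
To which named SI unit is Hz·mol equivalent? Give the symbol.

Hz = 1/s = s⁻¹ (frequency is cycles per second).
Combining: Hz·mol = s⁻¹ · mol = s⁻¹·mol.
s⁻¹·mol is the base-SI form of the katal.

kat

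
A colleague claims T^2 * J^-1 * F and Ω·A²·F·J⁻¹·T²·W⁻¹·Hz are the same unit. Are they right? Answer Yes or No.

No

Left side:
  T = Wb/m² (flux density = flux per area),
      = kg·s⁻²·A⁻¹.
  So T² = kg²·s⁻⁴·A⁻².
  J = N·m (work = force × distance),
      = kg·m²·s⁻².
  So J⁻¹ = kg⁻¹·m⁻²·s².
  F = C/V (capacitance = charge per voltage),
      = A·s/(kg·m²·s⁻³·A⁻¹) (substituting C and V),
      = kg⁻¹·m⁻²·s⁴·A².
  Combining: T²·J⁻¹·F = (kg²·s⁻⁴·A⁻²) · (kg⁻¹·m⁻²·s²) · (kg⁻¹·m⁻²·s⁴·A²) = m⁻⁴·s².
Right side:
  Ω = V/A (resistance = voltage per current),
      = kg·m²·s⁻³·A⁻².
  F = C/V (capacitance = charge per voltage),
      = A·s/(kg·m²·s⁻³·A⁻¹) (substituting C and V),
      = kg⁻¹·m⁻²·s⁴·A².
  J = N·m (work = force × distance),
      = kg·m²·s⁻².
  So J⁻¹ = kg⁻¹·m⁻²·s².
  T = Wb/m² (flux density = flux per area),
      = kg·s⁻²·A⁻¹.
  So T² = kg²·s⁻⁴·A⁻².
  W = J/s (power = energy per time),
      = kg·m²·s⁻³.
  So W⁻¹ = kg⁻¹·m⁻²·s³.
  Hz = 1/s = s⁻¹ (frequency is cycles per second).
  Combining: Ω·A²·F·J⁻¹·T²·W⁻¹·Hz = (kg·m²·s⁻³·A⁻²) · A² · (kg⁻¹·m⁻²·s⁴·A²) · (kg⁻¹·m⁻²·s²) · (kg²·s⁻⁴·A⁻²) · (kg⁻¹·m⁻²·s³) · s⁻¹ = m⁻⁴·s.
Left is m⁻⁴·s²; right is m⁻⁴·s — different.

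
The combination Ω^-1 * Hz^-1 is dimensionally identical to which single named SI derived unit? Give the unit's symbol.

F

Ω = V/A (resistance = voltage per current),
    = kg·m²·s⁻³·A⁻².
So Ω⁻¹ = kg⁻¹·m⁻²·s³·A².
Hz = 1/s = s⁻¹ (frequency is cycles per second).
So Hz⁻¹ = s.
Combining: Ω⁻¹·Hz⁻¹ = (kg⁻¹·m⁻²·s³·A²) · s = kg⁻¹·m⁻²·s⁴·A².
kg⁻¹·m⁻²·s⁴·A² is the base-SI form of the farad.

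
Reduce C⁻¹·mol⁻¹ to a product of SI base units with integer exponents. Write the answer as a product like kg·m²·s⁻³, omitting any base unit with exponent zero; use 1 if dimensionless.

s⁻¹·A⁻¹·mol⁻¹

C = A·s = s·A (charge = current × time).
So C⁻¹ = s⁻¹·A⁻¹.
Combining: C⁻¹·mol⁻¹ = (s⁻¹·A⁻¹) · mol⁻¹ = s⁻¹·A⁻¹·mol⁻¹.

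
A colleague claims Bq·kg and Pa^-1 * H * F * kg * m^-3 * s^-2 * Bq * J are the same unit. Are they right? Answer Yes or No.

Left side:
  Bq = s⁻¹.
  Combining: Bq·kg = s⁻¹ · kg = kg·s⁻¹.
Right side:
  Pa = N/m² (pressure = force per area),
      = kg·m⁻¹·s⁻².
  So Pa⁻¹ = kg⁻¹·m·s².
  H = Wb/A (inductance = flux per current),
      = kg·m²·s⁻²·A⁻².
  F = C/V (capacitance = charge per voltage),
      = A·s/(kg·m²·s⁻³·A⁻¹) (substituting C and V),
      = kg⁻¹·m⁻²·s⁴·A².
  Bq = 1/s = s⁻¹ (activity is decays per second).
  J = N·m (work = force × distance),
      = kg·m²·s⁻².
  Combining: Pa⁻¹·H·F·kg·m⁻³·s⁻²·Bq·J = (kg⁻¹·m·s²) · (kg·m²·s⁻²·A⁻²) · (kg⁻¹·m⁻²·s⁴·A²) · kg · m⁻³ · s⁻² · s⁻¹ · (kg·m²·s⁻²) = kg·s⁻¹.
Both reduce to kg·s⁻¹.

Yes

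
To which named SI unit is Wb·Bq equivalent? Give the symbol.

V

Wb = kg·m²·s⁻²·A⁻¹.
Bq = s⁻¹.
Combining: Wb·Bq = (kg·m²·s⁻²·A⁻¹) · s⁻¹ = kg·m²·s⁻³·A⁻¹.
kg·m²·s⁻³·A⁻¹ is the base-SI form of the volt.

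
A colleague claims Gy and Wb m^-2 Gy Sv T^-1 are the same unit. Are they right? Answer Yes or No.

Left side:
  Gy = J/kg (absorbed dose = energy per mass),
      = m²·s⁻².
Right side:
  Wb = kg·m²·s⁻²·A⁻¹.
  Gy = m²·s⁻².
  Sv = m²·s⁻².
  T = kg·s⁻²·A⁻¹.
  So T⁻¹ = kg⁻¹·s²·A.
  Combining: Wb·m⁻²·Gy·Sv·T⁻¹ = (kg·m²·s⁻²·A⁻¹) · m⁻² · (m²·s⁻²) · (m²·s⁻²) · (kg⁻¹·s²·A) = m⁴·s⁻⁴.
Left is m²·s⁻²; right is m⁴·s⁻⁴ — different.

No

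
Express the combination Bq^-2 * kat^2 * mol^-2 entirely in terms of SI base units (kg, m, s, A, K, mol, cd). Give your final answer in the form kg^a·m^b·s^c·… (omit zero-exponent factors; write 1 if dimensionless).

Bq = 1/s = s⁻¹ (activity is decays per second).
So Bq⁻² = s².
kat = mol/s = s⁻¹·mol (catalytic activity).
So kat² = s⁻²·mol².
Combining: Bq⁻²·kat²·mol⁻² = s² · (s⁻²·mol²) · mol⁻² = 1.

1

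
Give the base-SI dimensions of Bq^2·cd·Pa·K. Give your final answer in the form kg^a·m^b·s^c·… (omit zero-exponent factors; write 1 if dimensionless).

kg·m⁻¹·s⁻⁴·K·cd

Bq = 1/s = s⁻¹ (activity is decays per second).
So Bq² = s⁻².
Pa = N/m² (pressure = force per area),
    = kg·m⁻¹·s⁻².
Combining: Bq²·cd·Pa·K = s⁻² · cd · (kg·m⁻¹·s⁻²) · K = kg·m⁻¹·s⁻⁴·K·cd.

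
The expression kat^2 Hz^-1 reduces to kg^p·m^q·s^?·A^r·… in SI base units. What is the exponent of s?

kat = mol/s = s⁻¹·mol (catalytic activity).
So kat² = s⁻²·mol².
Hz = 1/s = s⁻¹ (frequency is cycles per second).
So Hz⁻¹ = s.
Combining: kat²·Hz⁻¹ = (s⁻²·mol²) · s = s⁻¹·mol².
The exponent of s is -1.

-1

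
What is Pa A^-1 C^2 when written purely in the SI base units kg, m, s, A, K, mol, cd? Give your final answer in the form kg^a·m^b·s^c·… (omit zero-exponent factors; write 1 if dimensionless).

kg·m⁻¹·A

Pa = N/m² (pressure = force per area),
    = kg·m⁻¹·s⁻².
C = A·s = s·A (charge = current × time).
So C² = s²·A².
Combining: Pa·A⁻¹·C² = (kg·m⁻¹·s⁻²) · A⁻¹ · (s²·A²) = kg·m⁻¹·A.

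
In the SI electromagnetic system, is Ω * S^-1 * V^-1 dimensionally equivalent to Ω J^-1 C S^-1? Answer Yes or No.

Left side:
  Ω = V/A (resistance = voltage per current),
      = kg·m²·s⁻³·A⁻².
  S = 1/Ω (conductance is reciprocal resistance),
      = kg⁻¹·m⁻²·s³·A².
  So S⁻¹ = kg·m²·s⁻³·A⁻².
  V = W/A (potential = power per current),
      = kg·m²·s⁻³·A⁻¹.
  So V⁻¹ = kg⁻¹·m⁻²·s³·A.
  Combining: Ω·S⁻¹·V⁻¹ = (kg·m²·s⁻³·A⁻²) · (kg·m²·s⁻³·A⁻²) · (kg⁻¹·m⁻²·s³·A) = kg·m²·s⁻³·A⁻³.
Right side:
  Ω = V/A (resistance = voltage per current),
      = kg·m²·s⁻³·A⁻².
  J = N·m (work = force × distance),
      = kg·m²·s⁻².
  So J⁻¹ = kg⁻¹·m⁻²·s².
  C = A·s = s·A (charge = current × time).
  S = 1/Ω (conductance is reciprocal resistance),
      = kg⁻¹·m⁻²·s³·A².
  So S⁻¹ = kg·m²·s⁻³·A⁻².
  Combining: Ω·J⁻¹·C·S⁻¹ = (kg·m²·s⁻³·A⁻²) · (kg⁻¹·m⁻²·s²) · (s·A) · (kg·m²·s⁻³·A⁻²) = kg·m²·s⁻³·A⁻³.
Both reduce to kg·m²·s⁻³·A⁻³.

Yes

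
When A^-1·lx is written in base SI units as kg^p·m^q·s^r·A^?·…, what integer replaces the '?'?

-1

lx = lm/m² (illuminance = luminous flux per area),
    = m⁻²·cd.
Combining: A⁻¹·lx = A⁻¹ · (m⁻²·cd) = m⁻²·A⁻¹·cd.
The exponent of A is -1.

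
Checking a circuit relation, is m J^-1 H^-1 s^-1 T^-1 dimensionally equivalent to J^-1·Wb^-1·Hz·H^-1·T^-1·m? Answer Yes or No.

Left side:
  J = N·m (work = force × distance),
      = kg·m²·s⁻².
  So J⁻¹ = kg⁻¹·m⁻²·s².
  H = Wb/A (inductance = flux per current),
      = kg·m²·s⁻²·A⁻².
  So H⁻¹ = kg⁻¹·m⁻²·s²·A².
  T = Wb/m² (flux density = flux per area),
      = kg·s⁻²·A⁻¹.
  So T⁻¹ = kg⁻¹·s²·A.
  Combining: m·J⁻¹·H⁻¹·s⁻¹·T⁻¹ = m · (kg⁻¹·m⁻²·s²) · (kg⁻¹·m⁻²·s²·A²) · s⁻¹ · (kg⁻¹·s²·A) = kg⁻³·m⁻³·s⁵·A³.
Right side:
  J = kg·m²·s⁻².
  So J⁻¹ = kg⁻¹·m⁻²·s².
  Wb = kg·m²·s⁻²·A⁻¹.
  So Wb⁻¹ = kg⁻¹·m⁻²·s²·A.
  Hz = s⁻¹.
  H = kg·m²·s⁻²·A⁻².
  So H⁻¹ = kg⁻¹·m⁻²·s²·A².
  T = kg·s⁻²·A⁻¹.
  So T⁻¹ = kg⁻¹·s²·A.
  Combining: J⁻¹·Wb⁻¹·Hz·H⁻¹·T⁻¹·m = (kg⁻¹·m⁻²·s²) · (kg⁻¹·m⁻²·s²·A) · s⁻¹ · (kg⁻¹·m⁻²·s²·A²) · (kg⁻¹·s²·A) · m = kg⁻⁴·m⁻⁵·s⁷·A⁴.
Left is kg⁻³·m⁻³·s⁵·A³; right is kg⁻⁴·m⁻⁵·s⁷·A⁴ — different.

No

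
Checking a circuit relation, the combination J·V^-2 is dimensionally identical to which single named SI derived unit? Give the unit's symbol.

F

J = N·m (work = force × distance),
    = kg·m²·s⁻².
V = W/A (potential = power per current),
    = kg·m²·s⁻³·A⁻¹.
So V⁻² = kg⁻²·m⁻⁴·s⁶·A².
Combining: J·V⁻² = (kg·m²·s⁻²) · (kg⁻²·m⁻⁴·s⁶·A²) = kg⁻¹·m⁻²·s⁴·A².
kg⁻¹·m⁻²·s⁴·A² is the base-SI form of the farad.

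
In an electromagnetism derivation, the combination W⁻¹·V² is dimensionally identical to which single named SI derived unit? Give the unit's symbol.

Ω

W = J/s (power = energy per time),
    = kg·m²·s⁻³.
So W⁻¹ = kg⁻¹·m⁻²·s³.
V = W/A (potential = power per current),
    = kg·m²·s⁻³·A⁻¹.
So V² = kg²·m⁴·s⁻⁶·A⁻².
Combining: W⁻¹·V² = (kg⁻¹·m⁻²·s³) · (kg²·m⁴·s⁻⁶·A⁻²) = kg·m²·s⁻³·A⁻².
kg·m²·s⁻³·A⁻² is the base-SI form of the ohm.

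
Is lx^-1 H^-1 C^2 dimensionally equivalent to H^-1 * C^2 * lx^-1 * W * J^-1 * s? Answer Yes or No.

Left side:
  lx = lm/m² (illuminance = luminous flux per area),
      = m⁻²·cd.
  So lx⁻¹ = m²·cd⁻¹.
  H = Wb/A (inductance = flux per current),
      = kg·m²·s⁻²·A⁻².
  So H⁻¹ = kg⁻¹·m⁻²·s²·A².
  C = A·s = s·A (charge = current × time).
  So C² = s²·A².
  Combining: lx⁻¹·H⁻¹·C² = (m²·cd⁻¹) · (kg⁻¹·m⁻²·s²·A²) · (s²·A²) = kg⁻¹·s⁴·A⁴·cd⁻¹.
Right side:
  H = kg·m²·s⁻²·A⁻².
  So H⁻¹ = kg⁻¹·m⁻²·s²·A².
  C = s·A.
  So C² = s²·A².
  lx = m⁻²·cd.
  So lx⁻¹ = m²·cd⁻¹.
  W = kg·m²·s⁻³.
  J = kg·m²·s⁻².
  So J⁻¹ = kg⁻¹·m⁻²·s².
  Combining: H⁻¹·C²·lx⁻¹·W·J⁻¹·s = (kg⁻¹·m⁻²·s²·A²) · (s²·A²) · (m²·cd⁻¹) · (kg·m²·s⁻³) · (kg⁻¹·m⁻²·s²) · s = kg⁻¹·s⁴·A⁴·cd⁻¹.
Both reduce to kg⁻¹·s⁴·A⁴·cd⁻¹.

Yes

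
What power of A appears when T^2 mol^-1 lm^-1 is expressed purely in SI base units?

T = Wb/m² (flux density = flux per area),
    = kg·s⁻²·A⁻¹.
So T² = kg²·s⁻⁴·A⁻².
lm = cd·sr = cd (luminous flux; sr is dimensionless).
So lm⁻¹ = cd⁻¹.
Combining: T²·mol⁻¹·lm⁻¹ = (kg²·s⁻⁴·A⁻²) · mol⁻¹ · cd⁻¹ = kg²·s⁻⁴·A⁻²·mol⁻¹·cd⁻¹.
The exponent of A is -2.

-2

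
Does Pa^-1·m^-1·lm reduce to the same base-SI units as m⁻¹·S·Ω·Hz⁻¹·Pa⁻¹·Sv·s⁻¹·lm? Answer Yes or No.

No

Left side:
  Pa = kg·m⁻¹·s⁻².
  So Pa⁻¹ = kg⁻¹·m·s².
  lm = cd.
  Combining: Pa⁻¹·m⁻¹·lm = (kg⁻¹·m·s²) · m⁻¹ · cd = kg⁻¹·s²·cd.
Right side:
  S = 1/Ω (conductance is reciprocal resistance),
      = kg⁻¹·m⁻²·s³·A².
  Ω = V/A (resistance = voltage per current),
      = kg·m²·s⁻³·A⁻².
  Hz = 1/s = s⁻¹ (frequency is cycles per second).
  So Hz⁻¹ = s.
  Pa = N/m² (pressure = force per area),
      = kg·m⁻¹·s⁻².
  So Pa⁻¹ = kg⁻¹·m·s².
  Sv = J/kg (equivalent dose = energy per mass),
      = m²·s⁻².
  lm = cd·sr = cd (luminous flux; sr is dimensionless).
  Combining: m⁻¹·S·Ω·Hz⁻¹·Pa⁻¹·Sv·s⁻¹·lm = m⁻¹ · (kg⁻¹·m⁻²·s³·A²) · (kg·m²·s⁻³·A⁻²) · s · (kg⁻¹·m·s²) · (m²·s⁻²) · s⁻¹ · cd = kg⁻¹·m²·cd.
Left is kg⁻¹·s²·cd; right is kg⁻¹·m²·cd — different.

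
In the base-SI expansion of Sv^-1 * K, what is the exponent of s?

2

Sv = J/kg (equivalent dose = energy per mass),
    = m²·s⁻².
So Sv⁻¹ = m⁻²·s².
Combining: Sv⁻¹·K = (m⁻²·s²) · K = m⁻²·s²·K.
The exponent of s is 2.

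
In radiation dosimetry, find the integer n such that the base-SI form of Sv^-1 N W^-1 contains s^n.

Sv = m²·s⁻².
So Sv⁻¹ = m⁻²·s².
N = kg·m·s⁻².
W = kg·m²·s⁻³.
So W⁻¹ = kg⁻¹·m⁻²·s³.
Combining: Sv⁻¹·N·W⁻¹ = (m⁻²·s²) · (kg·m·s⁻²) · (kg⁻¹·m⁻²·s³) = m⁻³·s³.
The exponent of s is 3.

3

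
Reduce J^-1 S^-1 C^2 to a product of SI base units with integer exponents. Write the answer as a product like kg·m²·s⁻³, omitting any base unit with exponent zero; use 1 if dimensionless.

J = kg·m²·s⁻².
So J⁻¹ = kg⁻¹·m⁻²·s².
S = kg⁻¹·m⁻²·s³·A².
So S⁻¹ = kg·m²·s⁻³·A⁻².
C = s·A.
So C² = s²·A².
Combining: J⁻¹·S⁻¹·C² = (kg⁻¹·m⁻²·s²) · (kg·m²·s⁻³·A⁻²) · (s²·A²) = s.

s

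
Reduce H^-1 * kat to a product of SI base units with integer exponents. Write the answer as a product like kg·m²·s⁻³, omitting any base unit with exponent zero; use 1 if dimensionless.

kg⁻¹·m⁻²·s·A²·mol

H = Wb/A (inductance = flux per current),
    = kg·m²·s⁻²·A⁻².
So H⁻¹ = kg⁻¹·m⁻²·s²·A².
kat = mol/s = s⁻¹·mol (catalytic activity).
Combining: H⁻¹·kat = (kg⁻¹·m⁻²·s²·A²) · (s⁻¹·mol) = kg⁻¹·m⁻²·s·A²·mol.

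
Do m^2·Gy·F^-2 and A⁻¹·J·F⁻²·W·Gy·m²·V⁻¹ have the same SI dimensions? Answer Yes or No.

No

Left side:
  Gy = J/kg (absorbed dose = energy per mass),
      = m²·s⁻².
  F = C/V (capacitance = charge per voltage),
      = A·s/(kg·m²·s⁻³·A⁻¹) (substituting C and V),
      = kg⁻¹·m⁻²·s⁴·A².
  So F⁻² = kg²·m⁴·s⁻⁸·A⁻⁴.
  Combining: m²·Gy·F⁻² = m² · (m²·s⁻²) · (kg²·m⁴·s⁻⁸·A⁻⁴) = kg²·m⁸·s⁻¹⁰·A⁻⁴.
Right side:
  J = N·m (work = force × distance),
      = kg·m²·s⁻².
  F = C/V (capacitance = charge per voltage),
      = A·s/(kg·m²·s⁻³·A⁻¹) (substituting C and V),
      = kg⁻¹·m⁻²·s⁴·A².
  So F⁻² = kg²·m⁴·s⁻⁸·A⁻⁴.
  W = J/s (power = energy per time),
      = kg·m²·s⁻³.
  Gy = J/kg (absorbed dose = energy per mass),
      = m²·s⁻².
  V = W/A (potential = power per current),
      = kg·m²·s⁻³·A⁻¹.
  So V⁻¹ = kg⁻¹·m⁻²·s³·A.
  Combining: A⁻¹·J·F⁻²·W·Gy·m²·V⁻¹ = A⁻¹ · (kg·m²·s⁻²) · (kg²·m⁴·s⁻⁸·A⁻⁴) · (kg·m²·s⁻³) · (m²·s⁻²) · m² · (kg⁻¹·m⁻²·s³·A) = kg³·m¹⁰·s⁻¹²·A⁻⁴.
Left is kg²·m⁸·s⁻¹⁰·A⁻⁴; right is kg³·m¹⁰·s⁻¹²·A⁻⁴ — different.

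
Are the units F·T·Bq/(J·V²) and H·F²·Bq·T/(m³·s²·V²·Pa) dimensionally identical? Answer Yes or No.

Left side:
  F = kg⁻¹·m⁻²·s⁴·A².
  J = kg·m²·s⁻².
  So J⁻¹ = kg⁻¹·m⁻²·s².
  T = kg·s⁻²·A⁻¹.
  Bq = s⁻¹.
  V = kg·m²·s⁻³·A⁻¹.
  So V⁻² = kg⁻²·m⁻⁴·s⁶·A².
  Combining: F·J⁻¹·T·Bq·V⁻² = (kg⁻¹·m⁻²·s⁴·A²) · (kg⁻¹·m⁻²·s²) · (kg·s⁻²·A⁻¹) · s⁻¹ · (kg⁻²·m⁻⁴·s⁶·A²) = kg⁻³·m⁻⁸·s⁹·A³.
Right side:
  H = kg·m²·s⁻²·A⁻².
  F = kg⁻¹·m⁻²·s⁴·A².
  So F² = kg⁻²·m⁻⁴·s⁸·A⁴.
  Bq = s⁻¹.
  T = kg·s⁻²·A⁻¹.
  V = kg·m²·s⁻³·A⁻¹.
  So V⁻² = kg⁻²·m⁻⁴·s⁶·A².
  Pa = kg·m⁻¹·s⁻².
  So Pa⁻¹ = kg⁻¹·m·s².
  Combining: m⁻³·s⁻²·H·F²·Bq·T·V⁻²·Pa⁻¹ = m⁻³ · s⁻² · (kg·m²·s⁻²·A⁻²) · (kg⁻²·m⁻⁴·s⁸·A⁴) · s⁻¹ · (kg·s⁻²·A⁻¹) · (kg⁻²·m⁻⁴·s⁶·A²) · (kg⁻¹·m·s²) = kg⁻³·m⁻⁸·s⁹·A³.
Both reduce to kg⁻³·m⁻⁸·s⁹·A³.

Yes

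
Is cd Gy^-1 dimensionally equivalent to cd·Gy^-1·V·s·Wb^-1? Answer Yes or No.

Left side:
  Gy = J/kg (absorbed dose = energy per mass),
      = m²·s⁻².
  So Gy⁻¹ = m⁻²·s².
  Combining: cd·Gy⁻¹ = cd · (m⁻²·s²) = m⁻²·s²·cd.
Right side:
  Gy = J/kg (absorbed dose = energy per mass),
      = m²·s⁻².
  So Gy⁻¹ = m⁻²·s².
  V = W/A (potential = power per current),
      = kg·m²·s⁻³·A⁻¹.
  Wb = V·s (flux: a volt is a weber per second),
      = kg·m²·s⁻²·A⁻¹.
  So Wb⁻¹ = kg⁻¹·m⁻²·s²·A.
  Combining: cd·Gy⁻¹·V·s·Wb⁻¹ = cd · (m⁻²·s²) · (kg·m²·s⁻³·A⁻¹) · s · (kg⁻¹·m⁻²·s²·A) = m⁻²·s²·cd.
Both reduce to m⁻²·s²·cd.

Yes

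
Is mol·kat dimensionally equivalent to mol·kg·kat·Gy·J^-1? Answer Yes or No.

Yes

Left side:
  kat = mol/s = s⁻¹·mol (catalytic activity).
  Combining: mol·kat = mol · (s⁻¹·mol) = s⁻¹·mol².
Right side:
  kat = mol/s = s⁻¹·mol (catalytic activity).
  Gy = J/kg (absorbed dose = energy per mass),
      = m²·s⁻².
  J = N·m (work = force × distance),
      = kg·m²·s⁻².
  So J⁻¹ = kg⁻¹·m⁻²·s².
  Combining: mol·kg·kat·Gy·J⁻¹ = mol · kg · (s⁻¹·mol) · (m²·s⁻²) · (kg⁻¹·m⁻²·s²) = s⁻¹·mol².
Both reduce to s⁻¹·mol².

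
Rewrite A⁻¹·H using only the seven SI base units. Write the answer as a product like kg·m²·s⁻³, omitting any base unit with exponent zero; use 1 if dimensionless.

H = Wb/A (inductance = flux per current),
    = kg·m²·s⁻²·A⁻².
Combining: A⁻¹·H = A⁻¹ · (kg·m²·s⁻²·A⁻²) = kg·m²·s⁻²·A⁻³.

kg·m²·s⁻²·A⁻³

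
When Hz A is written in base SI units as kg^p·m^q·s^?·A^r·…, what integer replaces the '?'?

Hz = 1/s = s⁻¹ (frequency is cycles per second).
Combining: Hz·A = s⁻¹ · A = s⁻¹·A.
The exponent of s is -1.

-1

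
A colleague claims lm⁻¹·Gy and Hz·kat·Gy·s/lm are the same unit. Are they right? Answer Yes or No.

No

Left side:
  lm = cd·sr = cd (luminous flux; sr is dimensionless).
  So lm⁻¹ = cd⁻¹.
  Gy = J/kg (absorbed dose = energy per mass),
      = m²·s⁻².
  Combining: lm⁻¹·Gy = cd⁻¹ · (m²·s⁻²) = m²·s⁻²·cd⁻¹.
Right side:
  Hz = 1/s = s⁻¹ (frequency is cycles per second).
  kat = mol/s = s⁻¹·mol (catalytic activity).
  lm = cd·sr = cd (luminous flux; sr is dimensionless).
  So lm⁻¹ = cd⁻¹.
  Gy = J/kg (absorbed dose = energy per mass),
      = m²·s⁻².
  Combining: Hz·kat·lm⁻¹·Gy·s = s⁻¹ · (s⁻¹·mol) · cd⁻¹ · (m²·s⁻²) · s = m²·s⁻³·mol·cd⁻¹.
Left is m²·s⁻²·cd⁻¹; right is m²·s⁻³·mol·cd⁻¹ — different.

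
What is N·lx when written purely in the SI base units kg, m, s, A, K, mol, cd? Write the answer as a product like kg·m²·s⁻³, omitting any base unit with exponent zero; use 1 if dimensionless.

N = kg·m·s⁻².
lx = m⁻²·cd.
Combining: N·lx = (kg·m·s⁻²) · (m⁻²·cd) = kg·m⁻¹·s⁻²·cd.

kg·m⁻¹·s⁻²·cd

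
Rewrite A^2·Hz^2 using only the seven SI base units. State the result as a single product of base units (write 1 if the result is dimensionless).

s⁻²·A²

Hz = s⁻¹.
So Hz² = s⁻².
Combining: A²·Hz² = A² · s⁻² = s⁻²·A².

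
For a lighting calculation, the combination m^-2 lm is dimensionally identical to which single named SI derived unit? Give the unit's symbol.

lm = cd.
Combining: m⁻²·lm = m⁻² · cd = m⁻²·cd.
m⁻²·cd is the base-SI form of the lux.

lx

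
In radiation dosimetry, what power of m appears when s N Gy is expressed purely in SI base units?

3

N = kg·m/s² = kg·m·s⁻² (force = mass × acceleration).
Gy = J/kg (absorbed dose = energy per mass),
    = m²·s⁻².
Combining: s·N·Gy = s · (kg·m·s⁻²) · (m²·s⁻²) = kg·m³·s⁻³.
The exponent of m is 3.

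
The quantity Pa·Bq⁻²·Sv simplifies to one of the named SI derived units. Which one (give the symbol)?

Pa = kg·m⁻¹·s⁻².
Bq = s⁻¹.
So Bq⁻² = s².
Sv = m²·s⁻².
Combining: Pa·Bq⁻²·Sv = (kg·m⁻¹·s⁻²) · s² · (m²·s⁻²) = kg·m·s⁻².
kg·m·s⁻² is the base-SI form of the newton.

N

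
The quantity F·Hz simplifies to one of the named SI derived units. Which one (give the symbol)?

S

F = C/V (capacitance = charge per voltage),
    = A·s/(kg·m²·s⁻³·A⁻¹) (substituting C and V),
    = kg⁻¹·m⁻²·s⁴·A².
Hz = 1/s = s⁻¹ (frequency is cycles per second).
Combining: F·Hz = (kg⁻¹·m⁻²·s⁴·A²) · s⁻¹ = kg⁻¹·m⁻²·s³·A².
kg⁻¹·m⁻²·s³·A² is the base-SI form of the siemens.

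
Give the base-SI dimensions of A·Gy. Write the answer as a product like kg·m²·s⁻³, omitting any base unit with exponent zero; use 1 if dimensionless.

Gy = m²·s⁻².
Combining: A·Gy = A · (m²·s⁻²) = m²·s⁻²·A.

m²·s⁻²·A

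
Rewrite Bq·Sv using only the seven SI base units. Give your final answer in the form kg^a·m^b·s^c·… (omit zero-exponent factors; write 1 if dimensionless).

Bq = 1/s = s⁻¹ (activity is decays per second).
Sv = J/kg (equivalent dose = energy per mass),
    = m²·s⁻².
Combining: Bq·Sv = s⁻¹ · (m²·s⁻²) = m²·s⁻³.

m²·s⁻³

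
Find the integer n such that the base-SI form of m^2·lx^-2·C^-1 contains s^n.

lx = lm/m² (illuminance = luminous flux per area),
    = m⁻²·cd.
So lx⁻² = m⁴·cd⁻².
C = A·s = s·A (charge = current × time).
So C⁻¹ = s⁻¹·A⁻¹.
Combining: m²·lx⁻²·C⁻¹ = m² · (m⁴·cd⁻²) · (s⁻¹·A⁻¹) = m⁶·s⁻¹·A⁻¹·cd⁻².
The exponent of s is -1.

-1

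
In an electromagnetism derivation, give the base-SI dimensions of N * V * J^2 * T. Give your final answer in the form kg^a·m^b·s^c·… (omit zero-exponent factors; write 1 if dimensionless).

N = kg·m·s⁻².
V = kg·m²·s⁻³·A⁻¹.
J = kg·m²·s⁻².
So J² = kg²·m⁴·s⁻⁴.
T = kg·s⁻²·A⁻¹.
Combining: N·V·J²·T = (kg·m·s⁻²) · (kg·m²·s⁻³·A⁻¹) · (kg²·m⁴·s⁻⁴) · (kg·s⁻²·A⁻¹) = kg⁵·m⁷·s⁻¹¹·A⁻².

kg⁵·m⁷·s⁻¹¹·A⁻²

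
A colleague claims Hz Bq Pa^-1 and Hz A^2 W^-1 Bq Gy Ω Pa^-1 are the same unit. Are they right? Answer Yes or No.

Left side:
  Hz = s⁻¹.
  Bq = s⁻¹.
  Pa = kg·m⁻¹·s⁻².
  So Pa⁻¹ = kg⁻¹·m·s².
  Combining: Hz·Bq·Pa⁻¹ = s⁻¹ · s⁻¹ · (kg⁻¹·m·s²) = kg⁻¹·m.
Right side:
  Hz = s⁻¹.
  W = kg·m²·s⁻³.
  So W⁻¹ = kg⁻¹·m⁻²·s³.
  Bq = s⁻¹.
  Gy = m²·s⁻².
  Ω = kg·m²·s⁻³·A⁻².
  Pa = kg·m⁻¹·s⁻².
  So Pa⁻¹ = kg⁻¹·m·s².
  Combining: Hz·A²·W⁻¹·Bq·Gy·Ω·Pa⁻¹ = s⁻¹ · A² · (kg⁻¹·m⁻²·s³) · s⁻¹ · (m²·s⁻²) · (kg·m²·s⁻³·A⁻²) · (kg⁻¹·m·s²) = kg⁻¹·m³·s⁻².
Left is kg⁻¹·m; right is kg⁻¹·m³·s⁻² — different.

No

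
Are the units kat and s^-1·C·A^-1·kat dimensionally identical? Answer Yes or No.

Left side:
  kat = s⁻¹·mol.
Right side:
  C = A·s = s·A (charge = current × time).
  kat = mol/s = s⁻¹·mol (catalytic activity).
  Combining: s⁻¹·C·A⁻¹·kat = s⁻¹ · (s·A) · A⁻¹ · (s⁻¹·mol) = s⁻¹·mol.
Both reduce to s⁻¹·mol.

Yes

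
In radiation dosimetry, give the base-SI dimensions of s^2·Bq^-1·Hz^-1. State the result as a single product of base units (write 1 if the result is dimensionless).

s⁴

Bq = s⁻¹.
So Bq⁻¹ = s.
Hz = s⁻¹.
So Hz⁻¹ = s.
Combining: s²·Bq⁻¹·Hz⁻¹ = s² · s · s = s⁴.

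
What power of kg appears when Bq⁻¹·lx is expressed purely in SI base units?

0

Bq = 1/s = s⁻¹ (activity is decays per second).
So Bq⁻¹ = s.
lx = lm/m² (illuminance = luminous flux per area),
    = m⁻²·cd.
Combining: Bq⁻¹·lx = s · (m⁻²·cd) = m⁻²·s·cd.
The exponent of kg is 0.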